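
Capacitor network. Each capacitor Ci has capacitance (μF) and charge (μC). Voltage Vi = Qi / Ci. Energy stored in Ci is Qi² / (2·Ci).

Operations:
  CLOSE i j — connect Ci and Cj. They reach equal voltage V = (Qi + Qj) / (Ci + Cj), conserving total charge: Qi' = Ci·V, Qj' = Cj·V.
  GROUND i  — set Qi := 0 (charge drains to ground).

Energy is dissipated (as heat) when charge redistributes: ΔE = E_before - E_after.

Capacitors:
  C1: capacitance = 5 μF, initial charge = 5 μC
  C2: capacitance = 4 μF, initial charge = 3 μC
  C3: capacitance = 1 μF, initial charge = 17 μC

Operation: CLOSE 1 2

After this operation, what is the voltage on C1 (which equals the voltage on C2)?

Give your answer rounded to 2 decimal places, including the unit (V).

Answer: 0.89 V

Derivation:
Initial: C1(5μF, Q=5μC, V=1.00V), C2(4μF, Q=3μC, V=0.75V), C3(1μF, Q=17μC, V=17.00V)
Op 1: CLOSE 1-2: Q_total=8.00, C_total=9.00, V=0.89; Q1=4.44, Q2=3.56; dissipated=0.069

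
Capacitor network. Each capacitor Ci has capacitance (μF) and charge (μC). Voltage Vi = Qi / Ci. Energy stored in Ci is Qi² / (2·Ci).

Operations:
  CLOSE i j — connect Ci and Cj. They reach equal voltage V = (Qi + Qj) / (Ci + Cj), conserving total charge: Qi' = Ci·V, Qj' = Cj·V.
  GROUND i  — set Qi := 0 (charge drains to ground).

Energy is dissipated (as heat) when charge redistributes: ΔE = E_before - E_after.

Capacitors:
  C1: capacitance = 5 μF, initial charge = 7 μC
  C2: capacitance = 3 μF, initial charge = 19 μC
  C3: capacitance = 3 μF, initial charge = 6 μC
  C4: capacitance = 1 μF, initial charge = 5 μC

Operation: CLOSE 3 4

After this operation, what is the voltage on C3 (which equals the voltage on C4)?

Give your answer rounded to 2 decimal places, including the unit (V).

Answer: 2.75 V

Derivation:
Initial: C1(5μF, Q=7μC, V=1.40V), C2(3μF, Q=19μC, V=6.33V), C3(3μF, Q=6μC, V=2.00V), C4(1μF, Q=5μC, V=5.00V)
Op 1: CLOSE 3-4: Q_total=11.00, C_total=4.00, V=2.75; Q3=8.25, Q4=2.75; dissipated=3.375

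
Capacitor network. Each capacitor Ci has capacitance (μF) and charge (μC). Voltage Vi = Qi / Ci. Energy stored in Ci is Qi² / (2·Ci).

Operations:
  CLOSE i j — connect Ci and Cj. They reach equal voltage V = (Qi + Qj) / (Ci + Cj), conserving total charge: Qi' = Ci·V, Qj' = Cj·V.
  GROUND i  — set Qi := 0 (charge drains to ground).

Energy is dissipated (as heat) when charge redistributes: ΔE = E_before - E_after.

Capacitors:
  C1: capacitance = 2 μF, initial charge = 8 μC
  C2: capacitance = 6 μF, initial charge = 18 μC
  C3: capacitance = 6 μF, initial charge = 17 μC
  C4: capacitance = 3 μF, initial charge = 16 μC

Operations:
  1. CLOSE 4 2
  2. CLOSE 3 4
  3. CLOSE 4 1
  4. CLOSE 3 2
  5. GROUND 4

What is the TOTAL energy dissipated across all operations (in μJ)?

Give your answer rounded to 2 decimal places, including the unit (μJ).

Answer: 25.62 μJ

Derivation:
Initial: C1(2μF, Q=8μC, V=4.00V), C2(6μF, Q=18μC, V=3.00V), C3(6μF, Q=17μC, V=2.83V), C4(3μF, Q=16μC, V=5.33V)
Op 1: CLOSE 4-2: Q_total=34.00, C_total=9.00, V=3.78; Q4=11.33, Q2=22.67; dissipated=5.444
Op 2: CLOSE 3-4: Q_total=28.33, C_total=9.00, V=3.15; Q3=18.89, Q4=9.44; dissipated=0.892
Op 3: CLOSE 4-1: Q_total=17.44, C_total=5.00, V=3.49; Q4=10.47, Q1=6.98; dissipated=0.435
Op 4: CLOSE 3-2: Q_total=41.56, C_total=12.00, V=3.46; Q3=20.78, Q2=20.78; dissipated=0.595
Op 5: GROUND 4: Q4=0; energy lost=18.259
Total dissipated: 25.625 μJ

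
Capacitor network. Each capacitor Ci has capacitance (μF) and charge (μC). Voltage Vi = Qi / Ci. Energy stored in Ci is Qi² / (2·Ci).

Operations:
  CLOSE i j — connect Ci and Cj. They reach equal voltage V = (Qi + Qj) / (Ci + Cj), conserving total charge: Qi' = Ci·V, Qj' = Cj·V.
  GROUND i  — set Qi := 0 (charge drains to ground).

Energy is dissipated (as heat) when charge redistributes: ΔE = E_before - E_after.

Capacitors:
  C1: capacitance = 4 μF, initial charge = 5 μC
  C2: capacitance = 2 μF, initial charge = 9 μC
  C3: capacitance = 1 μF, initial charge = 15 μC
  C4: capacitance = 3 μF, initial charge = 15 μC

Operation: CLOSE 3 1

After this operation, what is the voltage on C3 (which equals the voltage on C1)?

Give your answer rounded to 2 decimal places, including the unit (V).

Initial: C1(4μF, Q=5μC, V=1.25V), C2(2μF, Q=9μC, V=4.50V), C3(1μF, Q=15μC, V=15.00V), C4(3μF, Q=15μC, V=5.00V)
Op 1: CLOSE 3-1: Q_total=20.00, C_total=5.00, V=4.00; Q3=4.00, Q1=16.00; dissipated=75.625

Answer: 4.00 V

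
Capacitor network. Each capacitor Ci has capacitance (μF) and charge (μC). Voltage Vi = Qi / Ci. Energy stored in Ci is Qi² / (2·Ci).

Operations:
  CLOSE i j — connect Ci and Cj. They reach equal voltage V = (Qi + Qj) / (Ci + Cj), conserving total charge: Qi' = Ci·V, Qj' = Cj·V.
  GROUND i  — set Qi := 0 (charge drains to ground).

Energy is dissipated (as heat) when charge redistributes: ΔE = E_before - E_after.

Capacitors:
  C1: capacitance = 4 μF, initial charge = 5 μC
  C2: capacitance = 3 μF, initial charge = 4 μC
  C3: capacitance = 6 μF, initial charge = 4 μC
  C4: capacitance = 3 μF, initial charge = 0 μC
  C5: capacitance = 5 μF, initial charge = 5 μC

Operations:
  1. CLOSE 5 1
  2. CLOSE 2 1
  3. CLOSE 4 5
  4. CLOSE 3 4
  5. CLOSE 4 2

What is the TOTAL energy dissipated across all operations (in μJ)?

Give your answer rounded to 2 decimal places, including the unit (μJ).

Answer: 1.48 μJ

Derivation:
Initial: C1(4μF, Q=5μC, V=1.25V), C2(3μF, Q=4μC, V=1.33V), C3(6μF, Q=4μC, V=0.67V), C4(3μF, Q=0μC, V=0.00V), C5(5μF, Q=5μC, V=1.00V)
Op 1: CLOSE 5-1: Q_total=10.00, C_total=9.00, V=1.11; Q5=5.56, Q1=4.44; dissipated=0.069
Op 2: CLOSE 2-1: Q_total=8.44, C_total=7.00, V=1.21; Q2=3.62, Q1=4.83; dissipated=0.042
Op 3: CLOSE 4-5: Q_total=5.56, C_total=8.00, V=0.69; Q4=2.08, Q5=3.47; dissipated=1.157
Op 4: CLOSE 3-4: Q_total=6.08, C_total=9.00, V=0.68; Q3=4.06, Q4=2.03; dissipated=0.001
Op 5: CLOSE 4-2: Q_total=5.65, C_total=6.00, V=0.94; Q4=2.82, Q2=2.82; dissipated=0.211
Total dissipated: 1.481 μJ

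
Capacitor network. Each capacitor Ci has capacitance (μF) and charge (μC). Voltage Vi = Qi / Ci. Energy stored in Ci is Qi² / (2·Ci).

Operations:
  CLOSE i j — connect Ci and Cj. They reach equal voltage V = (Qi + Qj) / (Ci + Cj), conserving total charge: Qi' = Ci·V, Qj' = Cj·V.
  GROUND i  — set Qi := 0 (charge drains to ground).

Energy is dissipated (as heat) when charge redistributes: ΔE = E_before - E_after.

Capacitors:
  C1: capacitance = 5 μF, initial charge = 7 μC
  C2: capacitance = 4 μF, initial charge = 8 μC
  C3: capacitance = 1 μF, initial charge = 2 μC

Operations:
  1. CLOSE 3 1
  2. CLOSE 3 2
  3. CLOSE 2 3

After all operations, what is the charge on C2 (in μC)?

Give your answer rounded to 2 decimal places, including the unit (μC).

Answer: 7.60 μC

Derivation:
Initial: C1(5μF, Q=7μC, V=1.40V), C2(4μF, Q=8μC, V=2.00V), C3(1μF, Q=2μC, V=2.00V)
Op 1: CLOSE 3-1: Q_total=9.00, C_total=6.00, V=1.50; Q3=1.50, Q1=7.50; dissipated=0.150
Op 2: CLOSE 3-2: Q_total=9.50, C_total=5.00, V=1.90; Q3=1.90, Q2=7.60; dissipated=0.100
Op 3: CLOSE 2-3: Q_total=9.50, C_total=5.00, V=1.90; Q2=7.60, Q3=1.90; dissipated=0.000
Final charges: Q1=7.50, Q2=7.60, Q3=1.90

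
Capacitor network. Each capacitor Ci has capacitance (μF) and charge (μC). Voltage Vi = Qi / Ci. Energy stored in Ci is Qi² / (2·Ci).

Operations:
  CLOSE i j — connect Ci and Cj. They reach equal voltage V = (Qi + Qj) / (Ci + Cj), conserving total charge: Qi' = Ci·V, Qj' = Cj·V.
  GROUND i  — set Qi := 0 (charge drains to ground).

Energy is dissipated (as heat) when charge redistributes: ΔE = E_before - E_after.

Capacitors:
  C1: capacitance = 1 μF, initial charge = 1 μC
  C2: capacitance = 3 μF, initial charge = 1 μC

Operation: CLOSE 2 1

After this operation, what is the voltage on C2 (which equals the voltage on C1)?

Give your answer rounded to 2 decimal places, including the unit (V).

Answer: 0.50 V

Derivation:
Initial: C1(1μF, Q=1μC, V=1.00V), C2(3μF, Q=1μC, V=0.33V)
Op 1: CLOSE 2-1: Q_total=2.00, C_total=4.00, V=0.50; Q2=1.50, Q1=0.50; dissipated=0.167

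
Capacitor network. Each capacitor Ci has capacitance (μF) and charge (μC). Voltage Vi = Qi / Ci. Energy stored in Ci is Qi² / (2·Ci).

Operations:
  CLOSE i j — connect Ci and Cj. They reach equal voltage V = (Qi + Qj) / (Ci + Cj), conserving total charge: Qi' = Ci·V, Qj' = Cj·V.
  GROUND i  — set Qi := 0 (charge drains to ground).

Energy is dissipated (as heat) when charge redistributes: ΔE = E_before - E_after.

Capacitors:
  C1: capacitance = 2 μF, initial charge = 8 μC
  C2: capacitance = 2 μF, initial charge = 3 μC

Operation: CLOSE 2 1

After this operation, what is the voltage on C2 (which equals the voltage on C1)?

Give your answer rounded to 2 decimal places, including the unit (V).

Initial: C1(2μF, Q=8μC, V=4.00V), C2(2μF, Q=3μC, V=1.50V)
Op 1: CLOSE 2-1: Q_total=11.00, C_total=4.00, V=2.75; Q2=5.50, Q1=5.50; dissipated=3.125

Answer: 2.75 V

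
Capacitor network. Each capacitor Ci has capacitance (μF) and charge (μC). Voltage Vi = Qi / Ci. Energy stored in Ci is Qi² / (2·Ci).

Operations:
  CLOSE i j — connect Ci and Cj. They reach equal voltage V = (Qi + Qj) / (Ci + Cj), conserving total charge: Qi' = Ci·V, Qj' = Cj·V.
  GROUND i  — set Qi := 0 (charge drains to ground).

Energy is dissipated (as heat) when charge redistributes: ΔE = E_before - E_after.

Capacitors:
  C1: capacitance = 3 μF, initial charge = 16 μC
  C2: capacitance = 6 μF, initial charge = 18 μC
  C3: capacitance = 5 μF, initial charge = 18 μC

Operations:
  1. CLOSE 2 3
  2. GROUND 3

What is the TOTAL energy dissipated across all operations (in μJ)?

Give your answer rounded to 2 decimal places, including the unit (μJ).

Answer: 27.27 μJ

Derivation:
Initial: C1(3μF, Q=16μC, V=5.33V), C2(6μF, Q=18μC, V=3.00V), C3(5μF, Q=18μC, V=3.60V)
Op 1: CLOSE 2-3: Q_total=36.00, C_total=11.00, V=3.27; Q2=19.64, Q3=16.36; dissipated=0.491
Op 2: GROUND 3: Q3=0; energy lost=26.777
Total dissipated: 27.268 μJ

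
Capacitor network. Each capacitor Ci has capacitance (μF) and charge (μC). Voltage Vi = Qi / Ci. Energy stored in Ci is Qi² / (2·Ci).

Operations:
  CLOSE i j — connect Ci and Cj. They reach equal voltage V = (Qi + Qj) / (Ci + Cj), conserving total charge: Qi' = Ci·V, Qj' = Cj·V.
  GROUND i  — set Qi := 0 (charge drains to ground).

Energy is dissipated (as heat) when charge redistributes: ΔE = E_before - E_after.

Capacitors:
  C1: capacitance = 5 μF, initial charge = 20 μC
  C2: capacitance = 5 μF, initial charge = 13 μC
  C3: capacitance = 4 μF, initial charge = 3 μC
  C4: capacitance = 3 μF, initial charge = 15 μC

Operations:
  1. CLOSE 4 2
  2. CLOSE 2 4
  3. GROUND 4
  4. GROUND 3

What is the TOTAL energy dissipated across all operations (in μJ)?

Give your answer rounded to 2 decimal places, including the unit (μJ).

Initial: C1(5μF, Q=20μC, V=4.00V), C2(5μF, Q=13μC, V=2.60V), C3(4μF, Q=3μC, V=0.75V), C4(3μF, Q=15μC, V=5.00V)
Op 1: CLOSE 4-2: Q_total=28.00, C_total=8.00, V=3.50; Q4=10.50, Q2=17.50; dissipated=5.400
Op 2: CLOSE 2-4: Q_total=28.00, C_total=8.00, V=3.50; Q2=17.50, Q4=10.50; dissipated=0.000
Op 3: GROUND 4: Q4=0; energy lost=18.375
Op 4: GROUND 3: Q3=0; energy lost=1.125
Total dissipated: 24.900 μJ

Answer: 24.90 μJ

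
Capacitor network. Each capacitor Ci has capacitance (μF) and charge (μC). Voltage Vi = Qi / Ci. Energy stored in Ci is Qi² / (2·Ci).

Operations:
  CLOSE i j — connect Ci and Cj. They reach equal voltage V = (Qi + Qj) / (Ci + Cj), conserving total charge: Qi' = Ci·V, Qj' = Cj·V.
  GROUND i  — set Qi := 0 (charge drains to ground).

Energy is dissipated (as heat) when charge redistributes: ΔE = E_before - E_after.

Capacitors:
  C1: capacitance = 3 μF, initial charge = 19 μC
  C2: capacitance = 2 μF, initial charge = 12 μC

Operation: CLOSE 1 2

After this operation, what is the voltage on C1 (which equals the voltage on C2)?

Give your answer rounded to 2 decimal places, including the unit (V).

Initial: C1(3μF, Q=19μC, V=6.33V), C2(2μF, Q=12μC, V=6.00V)
Op 1: CLOSE 1-2: Q_total=31.00, C_total=5.00, V=6.20; Q1=18.60, Q2=12.40; dissipated=0.067

Answer: 6.20 V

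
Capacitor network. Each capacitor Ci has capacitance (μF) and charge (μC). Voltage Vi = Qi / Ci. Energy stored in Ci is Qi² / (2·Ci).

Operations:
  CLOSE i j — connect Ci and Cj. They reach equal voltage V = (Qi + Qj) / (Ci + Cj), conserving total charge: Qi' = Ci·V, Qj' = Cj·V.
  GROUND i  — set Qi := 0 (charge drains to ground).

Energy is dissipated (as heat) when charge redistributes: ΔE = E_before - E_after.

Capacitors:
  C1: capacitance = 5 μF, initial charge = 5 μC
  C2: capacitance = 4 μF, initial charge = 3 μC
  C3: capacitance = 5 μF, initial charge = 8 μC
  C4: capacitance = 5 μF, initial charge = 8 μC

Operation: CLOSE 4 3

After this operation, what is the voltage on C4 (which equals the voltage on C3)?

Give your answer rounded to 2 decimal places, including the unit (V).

Answer: 1.60 V

Derivation:
Initial: C1(5μF, Q=5μC, V=1.00V), C2(4μF, Q=3μC, V=0.75V), C3(5μF, Q=8μC, V=1.60V), C4(5μF, Q=8μC, V=1.60V)
Op 1: CLOSE 4-3: Q_total=16.00, C_total=10.00, V=1.60; Q4=8.00, Q3=8.00; dissipated=0.000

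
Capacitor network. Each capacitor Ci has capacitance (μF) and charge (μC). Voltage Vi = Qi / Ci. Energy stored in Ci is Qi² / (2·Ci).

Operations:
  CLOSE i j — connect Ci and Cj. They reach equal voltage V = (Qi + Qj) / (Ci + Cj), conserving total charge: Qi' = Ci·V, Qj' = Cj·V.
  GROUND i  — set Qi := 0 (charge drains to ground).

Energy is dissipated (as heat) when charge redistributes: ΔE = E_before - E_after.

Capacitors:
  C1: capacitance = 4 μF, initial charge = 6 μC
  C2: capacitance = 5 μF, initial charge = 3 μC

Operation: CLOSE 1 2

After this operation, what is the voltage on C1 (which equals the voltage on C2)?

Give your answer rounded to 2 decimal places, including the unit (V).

Initial: C1(4μF, Q=6μC, V=1.50V), C2(5μF, Q=3μC, V=0.60V)
Op 1: CLOSE 1-2: Q_total=9.00, C_total=9.00, V=1.00; Q1=4.00, Q2=5.00; dissipated=0.900

Answer: 1.00 V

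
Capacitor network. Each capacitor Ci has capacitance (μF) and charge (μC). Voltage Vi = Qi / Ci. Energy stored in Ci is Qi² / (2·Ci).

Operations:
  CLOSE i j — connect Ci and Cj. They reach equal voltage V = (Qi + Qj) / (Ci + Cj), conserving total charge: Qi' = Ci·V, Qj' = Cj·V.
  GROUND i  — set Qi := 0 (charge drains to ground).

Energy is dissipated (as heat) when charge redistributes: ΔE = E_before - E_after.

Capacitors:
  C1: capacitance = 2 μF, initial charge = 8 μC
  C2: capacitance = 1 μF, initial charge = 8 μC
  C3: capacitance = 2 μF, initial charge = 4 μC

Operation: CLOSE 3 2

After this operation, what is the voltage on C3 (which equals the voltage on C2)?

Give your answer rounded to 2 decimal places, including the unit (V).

Initial: C1(2μF, Q=8μC, V=4.00V), C2(1μF, Q=8μC, V=8.00V), C3(2μF, Q=4μC, V=2.00V)
Op 1: CLOSE 3-2: Q_total=12.00, C_total=3.00, V=4.00; Q3=8.00, Q2=4.00; dissipated=12.000

Answer: 4.00 V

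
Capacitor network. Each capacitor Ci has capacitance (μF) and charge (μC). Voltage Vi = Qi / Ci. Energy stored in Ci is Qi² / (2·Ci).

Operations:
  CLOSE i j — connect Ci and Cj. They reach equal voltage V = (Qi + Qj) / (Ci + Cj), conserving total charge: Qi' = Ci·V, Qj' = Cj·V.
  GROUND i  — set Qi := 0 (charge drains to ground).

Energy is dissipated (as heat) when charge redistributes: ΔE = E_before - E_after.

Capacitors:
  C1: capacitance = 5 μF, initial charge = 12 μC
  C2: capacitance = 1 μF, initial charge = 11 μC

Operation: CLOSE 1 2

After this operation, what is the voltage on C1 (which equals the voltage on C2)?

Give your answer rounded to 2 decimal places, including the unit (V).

Initial: C1(5μF, Q=12μC, V=2.40V), C2(1μF, Q=11μC, V=11.00V)
Op 1: CLOSE 1-2: Q_total=23.00, C_total=6.00, V=3.83; Q1=19.17, Q2=3.83; dissipated=30.817

Answer: 3.83 V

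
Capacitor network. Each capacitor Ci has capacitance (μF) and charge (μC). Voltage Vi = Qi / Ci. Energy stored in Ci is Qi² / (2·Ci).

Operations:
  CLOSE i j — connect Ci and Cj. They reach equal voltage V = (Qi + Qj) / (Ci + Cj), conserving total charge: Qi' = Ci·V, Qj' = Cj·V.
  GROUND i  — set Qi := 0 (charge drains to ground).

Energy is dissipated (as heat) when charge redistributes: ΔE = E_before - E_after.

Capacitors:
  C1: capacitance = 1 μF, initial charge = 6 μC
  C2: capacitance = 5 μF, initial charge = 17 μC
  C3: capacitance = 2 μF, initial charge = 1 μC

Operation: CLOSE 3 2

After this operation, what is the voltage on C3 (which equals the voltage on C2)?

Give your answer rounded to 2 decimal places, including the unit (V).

Answer: 2.57 V

Derivation:
Initial: C1(1μF, Q=6μC, V=6.00V), C2(5μF, Q=17μC, V=3.40V), C3(2μF, Q=1μC, V=0.50V)
Op 1: CLOSE 3-2: Q_total=18.00, C_total=7.00, V=2.57; Q3=5.14, Q2=12.86; dissipated=6.007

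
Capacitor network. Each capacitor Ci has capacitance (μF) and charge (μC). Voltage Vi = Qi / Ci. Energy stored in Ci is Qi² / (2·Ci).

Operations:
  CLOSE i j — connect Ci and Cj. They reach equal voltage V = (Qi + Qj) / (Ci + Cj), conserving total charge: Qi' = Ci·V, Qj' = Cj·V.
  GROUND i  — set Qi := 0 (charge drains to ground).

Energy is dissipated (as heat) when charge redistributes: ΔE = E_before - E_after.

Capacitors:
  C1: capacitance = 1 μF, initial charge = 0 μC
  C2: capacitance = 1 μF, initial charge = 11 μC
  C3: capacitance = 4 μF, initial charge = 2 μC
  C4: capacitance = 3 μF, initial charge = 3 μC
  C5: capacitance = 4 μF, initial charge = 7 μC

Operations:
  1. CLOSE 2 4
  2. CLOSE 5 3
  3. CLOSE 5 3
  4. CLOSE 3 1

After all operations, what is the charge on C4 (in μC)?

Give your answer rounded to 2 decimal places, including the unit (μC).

Initial: C1(1μF, Q=0μC, V=0.00V), C2(1μF, Q=11μC, V=11.00V), C3(4μF, Q=2μC, V=0.50V), C4(3μF, Q=3μC, V=1.00V), C5(4μF, Q=7μC, V=1.75V)
Op 1: CLOSE 2-4: Q_total=14.00, C_total=4.00, V=3.50; Q2=3.50, Q4=10.50; dissipated=37.500
Op 2: CLOSE 5-3: Q_total=9.00, C_total=8.00, V=1.12; Q5=4.50, Q3=4.50; dissipated=1.562
Op 3: CLOSE 5-3: Q_total=9.00, C_total=8.00, V=1.12; Q5=4.50, Q3=4.50; dissipated=0.000
Op 4: CLOSE 3-1: Q_total=4.50, C_total=5.00, V=0.90; Q3=3.60, Q1=0.90; dissipated=0.506
Final charges: Q1=0.90, Q2=3.50, Q3=3.60, Q4=10.50, Q5=4.50

Answer: 10.50 μC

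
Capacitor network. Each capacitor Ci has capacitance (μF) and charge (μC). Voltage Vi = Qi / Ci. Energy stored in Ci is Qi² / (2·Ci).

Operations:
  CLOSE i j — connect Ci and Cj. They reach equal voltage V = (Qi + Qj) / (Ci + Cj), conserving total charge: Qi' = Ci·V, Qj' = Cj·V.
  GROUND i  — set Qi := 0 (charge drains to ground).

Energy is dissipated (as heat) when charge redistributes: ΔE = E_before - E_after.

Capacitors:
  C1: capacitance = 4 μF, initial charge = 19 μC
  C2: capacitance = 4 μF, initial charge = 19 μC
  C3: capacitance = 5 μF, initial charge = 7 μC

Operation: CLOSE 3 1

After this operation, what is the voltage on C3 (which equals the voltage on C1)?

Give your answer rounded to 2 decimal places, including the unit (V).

Initial: C1(4μF, Q=19μC, V=4.75V), C2(4μF, Q=19μC, V=4.75V), C3(5μF, Q=7μC, V=1.40V)
Op 1: CLOSE 3-1: Q_total=26.00, C_total=9.00, V=2.89; Q3=14.44, Q1=11.56; dissipated=12.469

Answer: 2.89 V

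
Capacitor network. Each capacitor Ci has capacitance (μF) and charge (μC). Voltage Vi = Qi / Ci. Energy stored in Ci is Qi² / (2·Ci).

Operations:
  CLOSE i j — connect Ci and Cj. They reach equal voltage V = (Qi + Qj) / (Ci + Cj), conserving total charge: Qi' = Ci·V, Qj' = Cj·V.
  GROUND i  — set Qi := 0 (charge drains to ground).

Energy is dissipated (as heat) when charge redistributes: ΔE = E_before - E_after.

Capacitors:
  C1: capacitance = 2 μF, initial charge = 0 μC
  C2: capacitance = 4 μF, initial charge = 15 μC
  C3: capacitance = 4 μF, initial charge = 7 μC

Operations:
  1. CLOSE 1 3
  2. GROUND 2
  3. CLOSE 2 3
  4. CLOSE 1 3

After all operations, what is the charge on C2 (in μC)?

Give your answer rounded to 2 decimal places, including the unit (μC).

Initial: C1(2μF, Q=0μC, V=0.00V), C2(4μF, Q=15μC, V=3.75V), C3(4μF, Q=7μC, V=1.75V)
Op 1: CLOSE 1-3: Q_total=7.00, C_total=6.00, V=1.17; Q1=2.33, Q3=4.67; dissipated=2.042
Op 2: GROUND 2: Q2=0; energy lost=28.125
Op 3: CLOSE 2-3: Q_total=4.67, C_total=8.00, V=0.58; Q2=2.33, Q3=2.33; dissipated=1.361
Op 4: CLOSE 1-3: Q_total=4.67, C_total=6.00, V=0.78; Q1=1.56, Q3=3.11; dissipated=0.227
Final charges: Q1=1.56, Q2=2.33, Q3=3.11

Answer: 2.33 μC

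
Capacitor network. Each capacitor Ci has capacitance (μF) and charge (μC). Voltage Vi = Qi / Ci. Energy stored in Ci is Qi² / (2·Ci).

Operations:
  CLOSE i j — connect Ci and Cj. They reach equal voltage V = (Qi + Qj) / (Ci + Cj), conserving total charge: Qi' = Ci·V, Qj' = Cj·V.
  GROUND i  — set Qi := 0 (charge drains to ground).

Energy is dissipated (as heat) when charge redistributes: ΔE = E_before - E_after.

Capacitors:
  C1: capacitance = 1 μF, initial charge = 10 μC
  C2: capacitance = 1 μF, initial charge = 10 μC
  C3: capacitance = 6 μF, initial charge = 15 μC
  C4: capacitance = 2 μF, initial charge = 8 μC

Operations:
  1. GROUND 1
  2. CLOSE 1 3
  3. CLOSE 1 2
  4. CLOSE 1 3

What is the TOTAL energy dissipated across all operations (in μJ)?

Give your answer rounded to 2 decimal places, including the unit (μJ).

Answer: 74.73 μJ

Derivation:
Initial: C1(1μF, Q=10μC, V=10.00V), C2(1μF, Q=10μC, V=10.00V), C3(6μF, Q=15μC, V=2.50V), C4(2μF, Q=8μC, V=4.00V)
Op 1: GROUND 1: Q1=0; energy lost=50.000
Op 2: CLOSE 1-3: Q_total=15.00, C_total=7.00, V=2.14; Q1=2.14, Q3=12.86; dissipated=2.679
Op 3: CLOSE 1-2: Q_total=12.14, C_total=2.00, V=6.07; Q1=6.07, Q2=6.07; dissipated=15.434
Op 4: CLOSE 1-3: Q_total=18.93, C_total=7.00, V=2.70; Q1=2.70, Q3=16.22; dissipated=6.614
Total dissipated: 74.727 μJ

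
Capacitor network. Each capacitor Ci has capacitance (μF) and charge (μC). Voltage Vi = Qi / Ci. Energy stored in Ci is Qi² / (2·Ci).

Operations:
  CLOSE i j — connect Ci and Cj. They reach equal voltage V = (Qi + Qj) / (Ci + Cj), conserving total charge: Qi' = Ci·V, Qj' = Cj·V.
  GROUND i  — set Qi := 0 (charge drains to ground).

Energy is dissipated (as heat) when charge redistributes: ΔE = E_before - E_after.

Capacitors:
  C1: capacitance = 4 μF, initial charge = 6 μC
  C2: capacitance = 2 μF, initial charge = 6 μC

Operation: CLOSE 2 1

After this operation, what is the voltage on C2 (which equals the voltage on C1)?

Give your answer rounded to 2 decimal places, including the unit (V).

Answer: 2.00 V

Derivation:
Initial: C1(4μF, Q=6μC, V=1.50V), C2(2μF, Q=6μC, V=3.00V)
Op 1: CLOSE 2-1: Q_total=12.00, C_total=6.00, V=2.00; Q2=4.00, Q1=8.00; dissipated=1.500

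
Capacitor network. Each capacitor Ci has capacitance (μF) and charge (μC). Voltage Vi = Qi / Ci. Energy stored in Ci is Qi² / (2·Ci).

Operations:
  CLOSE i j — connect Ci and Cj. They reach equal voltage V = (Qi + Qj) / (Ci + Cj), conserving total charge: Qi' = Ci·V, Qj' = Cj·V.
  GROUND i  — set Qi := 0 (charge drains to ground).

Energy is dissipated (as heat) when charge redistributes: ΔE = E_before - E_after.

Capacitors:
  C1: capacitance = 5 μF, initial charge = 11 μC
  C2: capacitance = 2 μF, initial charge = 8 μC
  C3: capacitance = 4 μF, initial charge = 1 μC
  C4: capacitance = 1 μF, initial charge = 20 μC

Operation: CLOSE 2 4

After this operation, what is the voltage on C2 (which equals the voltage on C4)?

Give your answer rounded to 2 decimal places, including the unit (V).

Initial: C1(5μF, Q=11μC, V=2.20V), C2(2μF, Q=8μC, V=4.00V), C3(4μF, Q=1μC, V=0.25V), C4(1μF, Q=20μC, V=20.00V)
Op 1: CLOSE 2-4: Q_total=28.00, C_total=3.00, V=9.33; Q2=18.67, Q4=9.33; dissipated=85.333

Answer: 9.33 V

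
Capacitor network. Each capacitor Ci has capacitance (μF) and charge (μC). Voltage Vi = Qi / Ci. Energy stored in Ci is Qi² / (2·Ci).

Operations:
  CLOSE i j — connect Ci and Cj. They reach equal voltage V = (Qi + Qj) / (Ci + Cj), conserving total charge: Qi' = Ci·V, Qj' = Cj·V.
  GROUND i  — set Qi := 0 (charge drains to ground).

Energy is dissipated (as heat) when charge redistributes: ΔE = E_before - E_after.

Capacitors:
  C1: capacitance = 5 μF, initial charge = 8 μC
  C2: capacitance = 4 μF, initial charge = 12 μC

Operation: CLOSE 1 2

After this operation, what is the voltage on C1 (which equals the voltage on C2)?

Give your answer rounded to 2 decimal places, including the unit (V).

Answer: 2.22 V

Derivation:
Initial: C1(5μF, Q=8μC, V=1.60V), C2(4μF, Q=12μC, V=3.00V)
Op 1: CLOSE 1-2: Q_total=20.00, C_total=9.00, V=2.22; Q1=11.11, Q2=8.89; dissipated=2.178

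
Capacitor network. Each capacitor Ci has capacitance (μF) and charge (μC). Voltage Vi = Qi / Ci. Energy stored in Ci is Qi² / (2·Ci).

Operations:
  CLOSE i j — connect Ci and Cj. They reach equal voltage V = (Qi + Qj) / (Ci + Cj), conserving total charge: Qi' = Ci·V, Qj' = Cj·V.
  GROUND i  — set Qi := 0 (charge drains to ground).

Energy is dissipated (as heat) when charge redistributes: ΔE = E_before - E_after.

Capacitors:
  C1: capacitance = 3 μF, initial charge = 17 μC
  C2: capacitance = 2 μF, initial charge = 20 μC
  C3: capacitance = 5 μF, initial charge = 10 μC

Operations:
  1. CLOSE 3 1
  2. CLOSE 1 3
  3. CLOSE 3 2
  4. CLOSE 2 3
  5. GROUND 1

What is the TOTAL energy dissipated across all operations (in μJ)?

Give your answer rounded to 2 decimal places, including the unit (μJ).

Initial: C1(3μF, Q=17μC, V=5.67V), C2(2μF, Q=20μC, V=10.00V), C3(5μF, Q=10μC, V=2.00V)
Op 1: CLOSE 3-1: Q_total=27.00, C_total=8.00, V=3.38; Q3=16.88, Q1=10.12; dissipated=12.604
Op 2: CLOSE 1-3: Q_total=27.00, C_total=8.00, V=3.38; Q1=10.12, Q3=16.88; dissipated=0.000
Op 3: CLOSE 3-2: Q_total=36.88, C_total=7.00, V=5.27; Q3=26.34, Q2=10.54; dissipated=31.350
Op 4: CLOSE 2-3: Q_total=36.88, C_total=7.00, V=5.27; Q2=10.54, Q3=26.34; dissipated=0.000
Op 5: GROUND 1: Q1=0; energy lost=17.086
Total dissipated: 61.041 μJ

Answer: 61.04 μJ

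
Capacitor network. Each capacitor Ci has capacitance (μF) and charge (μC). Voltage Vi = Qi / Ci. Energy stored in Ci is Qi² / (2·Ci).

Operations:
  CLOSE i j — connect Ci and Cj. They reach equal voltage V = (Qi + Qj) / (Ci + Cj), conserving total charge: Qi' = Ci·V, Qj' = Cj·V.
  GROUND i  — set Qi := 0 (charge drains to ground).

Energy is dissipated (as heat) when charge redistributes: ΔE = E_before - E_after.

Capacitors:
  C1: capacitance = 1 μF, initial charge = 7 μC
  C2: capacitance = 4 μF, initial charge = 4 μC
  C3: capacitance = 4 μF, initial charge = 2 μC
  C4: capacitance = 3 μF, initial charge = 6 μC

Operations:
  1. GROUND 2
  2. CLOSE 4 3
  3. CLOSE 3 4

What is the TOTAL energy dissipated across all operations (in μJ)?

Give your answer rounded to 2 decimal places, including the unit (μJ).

Initial: C1(1μF, Q=7μC, V=7.00V), C2(4μF, Q=4μC, V=1.00V), C3(4μF, Q=2μC, V=0.50V), C4(3μF, Q=6μC, V=2.00V)
Op 1: GROUND 2: Q2=0; energy lost=2.000
Op 2: CLOSE 4-3: Q_total=8.00, C_total=7.00, V=1.14; Q4=3.43, Q3=4.57; dissipated=1.929
Op 3: CLOSE 3-4: Q_total=8.00, C_total=7.00, V=1.14; Q3=4.57, Q4=3.43; dissipated=0.000
Total dissipated: 3.929 μJ

Answer: 3.93 μJ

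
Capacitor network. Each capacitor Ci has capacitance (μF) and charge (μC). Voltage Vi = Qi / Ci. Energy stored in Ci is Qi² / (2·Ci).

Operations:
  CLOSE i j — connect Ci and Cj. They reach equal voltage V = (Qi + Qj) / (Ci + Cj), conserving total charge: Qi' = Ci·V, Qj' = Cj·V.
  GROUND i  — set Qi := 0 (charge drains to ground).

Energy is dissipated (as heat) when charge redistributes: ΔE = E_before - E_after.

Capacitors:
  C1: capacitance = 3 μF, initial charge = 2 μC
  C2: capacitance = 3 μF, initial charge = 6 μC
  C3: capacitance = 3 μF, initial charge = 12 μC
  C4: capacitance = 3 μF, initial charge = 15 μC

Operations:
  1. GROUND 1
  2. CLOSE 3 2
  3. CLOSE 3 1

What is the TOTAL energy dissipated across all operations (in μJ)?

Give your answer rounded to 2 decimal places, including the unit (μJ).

Initial: C1(3μF, Q=2μC, V=0.67V), C2(3μF, Q=6μC, V=2.00V), C3(3μF, Q=12μC, V=4.00V), C4(3μF, Q=15μC, V=5.00V)
Op 1: GROUND 1: Q1=0; energy lost=0.667
Op 2: CLOSE 3-2: Q_total=18.00, C_total=6.00, V=3.00; Q3=9.00, Q2=9.00; dissipated=3.000
Op 3: CLOSE 3-1: Q_total=9.00, C_total=6.00, V=1.50; Q3=4.50, Q1=4.50; dissipated=6.750
Total dissipated: 10.417 μJ

Answer: 10.42 μJ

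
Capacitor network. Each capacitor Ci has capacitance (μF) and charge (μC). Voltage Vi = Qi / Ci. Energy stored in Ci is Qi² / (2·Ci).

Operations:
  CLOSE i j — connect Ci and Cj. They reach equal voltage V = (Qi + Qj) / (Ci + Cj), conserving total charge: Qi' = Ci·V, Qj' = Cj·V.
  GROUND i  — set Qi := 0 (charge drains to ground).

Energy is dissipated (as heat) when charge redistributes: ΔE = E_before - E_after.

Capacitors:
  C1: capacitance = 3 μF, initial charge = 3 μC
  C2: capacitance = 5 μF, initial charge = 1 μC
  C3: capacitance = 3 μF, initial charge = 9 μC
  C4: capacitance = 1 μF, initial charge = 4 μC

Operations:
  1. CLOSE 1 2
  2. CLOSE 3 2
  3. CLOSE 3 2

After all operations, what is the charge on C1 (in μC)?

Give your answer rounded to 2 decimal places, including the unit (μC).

Answer: 1.50 μC

Derivation:
Initial: C1(3μF, Q=3μC, V=1.00V), C2(5μF, Q=1μC, V=0.20V), C3(3μF, Q=9μC, V=3.00V), C4(1μF, Q=4μC, V=4.00V)
Op 1: CLOSE 1-2: Q_total=4.00, C_total=8.00, V=0.50; Q1=1.50, Q2=2.50; dissipated=0.600
Op 2: CLOSE 3-2: Q_total=11.50, C_total=8.00, V=1.44; Q3=4.31, Q2=7.19; dissipated=5.859
Op 3: CLOSE 3-2: Q_total=11.50, C_total=8.00, V=1.44; Q3=4.31, Q2=7.19; dissipated=0.000
Final charges: Q1=1.50, Q2=7.19, Q3=4.31, Q4=4.00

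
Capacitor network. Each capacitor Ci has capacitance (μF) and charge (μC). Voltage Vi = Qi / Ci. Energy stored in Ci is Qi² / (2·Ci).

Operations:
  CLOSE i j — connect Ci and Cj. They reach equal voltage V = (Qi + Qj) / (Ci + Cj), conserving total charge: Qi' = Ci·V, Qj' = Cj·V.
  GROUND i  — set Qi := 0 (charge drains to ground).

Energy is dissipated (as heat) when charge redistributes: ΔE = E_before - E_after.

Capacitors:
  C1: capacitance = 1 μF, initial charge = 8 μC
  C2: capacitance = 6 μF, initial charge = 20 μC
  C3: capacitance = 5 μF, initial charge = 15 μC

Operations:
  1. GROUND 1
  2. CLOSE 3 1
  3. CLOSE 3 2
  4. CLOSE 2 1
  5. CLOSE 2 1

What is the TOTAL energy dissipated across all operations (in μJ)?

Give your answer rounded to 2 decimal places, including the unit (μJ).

Initial: C1(1μF, Q=8μC, V=8.00V), C2(6μF, Q=20μC, V=3.33V), C3(5μF, Q=15μC, V=3.00V)
Op 1: GROUND 1: Q1=0; energy lost=32.000
Op 2: CLOSE 3-1: Q_total=15.00, C_total=6.00, V=2.50; Q3=12.50, Q1=2.50; dissipated=3.750
Op 3: CLOSE 3-2: Q_total=32.50, C_total=11.00, V=2.95; Q3=14.77, Q2=17.73; dissipated=0.947
Op 4: CLOSE 2-1: Q_total=20.23, C_total=7.00, V=2.89; Q2=17.34, Q1=2.89; dissipated=0.089
Op 5: CLOSE 2-1: Q_total=20.23, C_total=7.00, V=2.89; Q2=17.34, Q1=2.89; dissipated=0.000
Total dissipated: 36.786 μJ

Answer: 36.79 μJ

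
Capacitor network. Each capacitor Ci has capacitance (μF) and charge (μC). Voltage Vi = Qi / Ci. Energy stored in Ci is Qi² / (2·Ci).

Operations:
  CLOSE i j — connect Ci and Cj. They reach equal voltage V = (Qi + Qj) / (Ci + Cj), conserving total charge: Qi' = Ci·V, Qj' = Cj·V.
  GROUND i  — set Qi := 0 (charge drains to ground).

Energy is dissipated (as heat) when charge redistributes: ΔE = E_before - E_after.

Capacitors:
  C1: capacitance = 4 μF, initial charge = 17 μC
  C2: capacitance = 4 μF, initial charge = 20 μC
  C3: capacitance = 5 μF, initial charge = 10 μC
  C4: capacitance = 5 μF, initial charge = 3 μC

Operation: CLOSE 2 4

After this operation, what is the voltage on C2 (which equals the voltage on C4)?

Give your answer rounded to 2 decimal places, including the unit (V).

Answer: 2.56 V

Derivation:
Initial: C1(4μF, Q=17μC, V=4.25V), C2(4μF, Q=20μC, V=5.00V), C3(5μF, Q=10μC, V=2.00V), C4(5μF, Q=3μC, V=0.60V)
Op 1: CLOSE 2-4: Q_total=23.00, C_total=9.00, V=2.56; Q2=10.22, Q4=12.78; dissipated=21.511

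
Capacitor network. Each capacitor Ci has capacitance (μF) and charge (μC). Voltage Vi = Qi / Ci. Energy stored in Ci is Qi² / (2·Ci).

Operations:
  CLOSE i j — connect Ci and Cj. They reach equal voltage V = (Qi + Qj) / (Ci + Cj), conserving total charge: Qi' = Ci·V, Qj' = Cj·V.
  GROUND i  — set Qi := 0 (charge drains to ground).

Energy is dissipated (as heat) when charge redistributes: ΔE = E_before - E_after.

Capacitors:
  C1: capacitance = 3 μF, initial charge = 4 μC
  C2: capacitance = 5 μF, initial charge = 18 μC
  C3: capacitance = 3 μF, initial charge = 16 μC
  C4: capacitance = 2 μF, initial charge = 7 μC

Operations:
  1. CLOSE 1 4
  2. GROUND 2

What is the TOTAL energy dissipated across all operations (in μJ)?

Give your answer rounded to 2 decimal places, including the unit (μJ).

Answer: 35.22 μJ

Derivation:
Initial: C1(3μF, Q=4μC, V=1.33V), C2(5μF, Q=18μC, V=3.60V), C3(3μF, Q=16μC, V=5.33V), C4(2μF, Q=7μC, V=3.50V)
Op 1: CLOSE 1-4: Q_total=11.00, C_total=5.00, V=2.20; Q1=6.60, Q4=4.40; dissipated=2.817
Op 2: GROUND 2: Q2=0; energy lost=32.400
Total dissipated: 35.217 μJ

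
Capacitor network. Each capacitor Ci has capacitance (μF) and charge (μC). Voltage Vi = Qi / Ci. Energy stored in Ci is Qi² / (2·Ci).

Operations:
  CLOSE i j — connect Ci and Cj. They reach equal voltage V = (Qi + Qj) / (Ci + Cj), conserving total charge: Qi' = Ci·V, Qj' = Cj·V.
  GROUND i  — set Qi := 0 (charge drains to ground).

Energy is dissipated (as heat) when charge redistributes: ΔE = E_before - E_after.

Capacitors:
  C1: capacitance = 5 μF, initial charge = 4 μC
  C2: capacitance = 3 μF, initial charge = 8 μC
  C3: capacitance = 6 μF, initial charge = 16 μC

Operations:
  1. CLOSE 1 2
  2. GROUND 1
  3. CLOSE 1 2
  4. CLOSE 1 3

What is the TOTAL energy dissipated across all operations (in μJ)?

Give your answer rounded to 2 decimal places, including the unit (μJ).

Initial: C1(5μF, Q=4μC, V=0.80V), C2(3μF, Q=8μC, V=2.67V), C3(6μF, Q=16μC, V=2.67V)
Op 1: CLOSE 1-2: Q_total=12.00, C_total=8.00, V=1.50; Q1=7.50, Q2=4.50; dissipated=3.267
Op 2: GROUND 1: Q1=0; energy lost=5.625
Op 3: CLOSE 1-2: Q_total=4.50, C_total=8.00, V=0.56; Q1=2.81, Q2=1.69; dissipated=2.109
Op 4: CLOSE 1-3: Q_total=18.81, C_total=11.00, V=1.71; Q1=8.55, Q3=10.26; dissipated=6.038
Total dissipated: 17.039 μJ

Answer: 17.04 μJ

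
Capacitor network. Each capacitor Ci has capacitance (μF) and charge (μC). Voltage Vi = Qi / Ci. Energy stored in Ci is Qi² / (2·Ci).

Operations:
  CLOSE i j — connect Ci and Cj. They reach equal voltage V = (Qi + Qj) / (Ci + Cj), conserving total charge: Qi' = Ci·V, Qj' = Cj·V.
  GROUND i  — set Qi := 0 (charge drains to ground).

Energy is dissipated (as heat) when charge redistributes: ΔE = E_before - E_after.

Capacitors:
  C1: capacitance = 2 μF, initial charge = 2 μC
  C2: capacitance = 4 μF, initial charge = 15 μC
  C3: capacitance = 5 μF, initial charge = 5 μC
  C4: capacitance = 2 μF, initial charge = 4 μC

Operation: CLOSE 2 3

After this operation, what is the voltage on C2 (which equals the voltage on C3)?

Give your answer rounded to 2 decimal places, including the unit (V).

Initial: C1(2μF, Q=2μC, V=1.00V), C2(4μF, Q=15μC, V=3.75V), C3(5μF, Q=5μC, V=1.00V), C4(2μF, Q=4μC, V=2.00V)
Op 1: CLOSE 2-3: Q_total=20.00, C_total=9.00, V=2.22; Q2=8.89, Q3=11.11; dissipated=8.403

Answer: 2.22 V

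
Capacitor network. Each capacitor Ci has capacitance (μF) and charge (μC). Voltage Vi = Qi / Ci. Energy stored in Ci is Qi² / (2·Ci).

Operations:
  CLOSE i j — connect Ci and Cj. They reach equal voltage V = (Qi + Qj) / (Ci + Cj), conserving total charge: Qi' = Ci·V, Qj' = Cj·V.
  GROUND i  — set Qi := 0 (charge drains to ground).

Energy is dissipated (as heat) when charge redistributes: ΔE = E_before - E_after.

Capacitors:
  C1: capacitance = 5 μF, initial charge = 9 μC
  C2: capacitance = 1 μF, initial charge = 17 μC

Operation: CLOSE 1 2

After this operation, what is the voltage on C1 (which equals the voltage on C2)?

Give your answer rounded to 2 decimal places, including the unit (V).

Initial: C1(5μF, Q=9μC, V=1.80V), C2(1μF, Q=17μC, V=17.00V)
Op 1: CLOSE 1-2: Q_total=26.00, C_total=6.00, V=4.33; Q1=21.67, Q2=4.33; dissipated=96.267

Answer: 4.33 V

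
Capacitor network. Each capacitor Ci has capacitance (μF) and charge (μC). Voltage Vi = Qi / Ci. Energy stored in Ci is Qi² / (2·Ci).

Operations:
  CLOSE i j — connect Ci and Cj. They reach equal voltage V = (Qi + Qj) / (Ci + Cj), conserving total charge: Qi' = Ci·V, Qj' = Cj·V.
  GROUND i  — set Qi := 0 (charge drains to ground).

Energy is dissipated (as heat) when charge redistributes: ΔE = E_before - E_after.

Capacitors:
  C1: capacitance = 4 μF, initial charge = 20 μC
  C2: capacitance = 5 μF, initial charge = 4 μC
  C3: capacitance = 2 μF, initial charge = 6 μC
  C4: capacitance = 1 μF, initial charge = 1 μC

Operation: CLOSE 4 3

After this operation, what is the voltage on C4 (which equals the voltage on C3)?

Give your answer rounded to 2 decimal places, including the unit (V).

Answer: 2.33 V

Derivation:
Initial: C1(4μF, Q=20μC, V=5.00V), C2(5μF, Q=4μC, V=0.80V), C3(2μF, Q=6μC, V=3.00V), C4(1μF, Q=1μC, V=1.00V)
Op 1: CLOSE 4-3: Q_total=7.00, C_total=3.00, V=2.33; Q4=2.33, Q3=4.67; dissipated=1.333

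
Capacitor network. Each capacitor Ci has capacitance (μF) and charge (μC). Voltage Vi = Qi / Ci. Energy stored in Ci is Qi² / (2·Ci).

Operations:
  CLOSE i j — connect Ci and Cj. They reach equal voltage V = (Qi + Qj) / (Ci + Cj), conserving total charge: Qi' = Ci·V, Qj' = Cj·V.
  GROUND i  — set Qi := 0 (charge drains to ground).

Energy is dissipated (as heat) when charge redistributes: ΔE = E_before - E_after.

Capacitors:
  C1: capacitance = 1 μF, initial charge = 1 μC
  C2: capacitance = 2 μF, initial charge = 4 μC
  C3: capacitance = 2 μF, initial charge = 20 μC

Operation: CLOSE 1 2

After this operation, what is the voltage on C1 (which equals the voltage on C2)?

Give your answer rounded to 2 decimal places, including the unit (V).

Initial: C1(1μF, Q=1μC, V=1.00V), C2(2μF, Q=4μC, V=2.00V), C3(2μF, Q=20μC, V=10.00V)
Op 1: CLOSE 1-2: Q_total=5.00, C_total=3.00, V=1.67; Q1=1.67, Q2=3.33; dissipated=0.333

Answer: 1.67 V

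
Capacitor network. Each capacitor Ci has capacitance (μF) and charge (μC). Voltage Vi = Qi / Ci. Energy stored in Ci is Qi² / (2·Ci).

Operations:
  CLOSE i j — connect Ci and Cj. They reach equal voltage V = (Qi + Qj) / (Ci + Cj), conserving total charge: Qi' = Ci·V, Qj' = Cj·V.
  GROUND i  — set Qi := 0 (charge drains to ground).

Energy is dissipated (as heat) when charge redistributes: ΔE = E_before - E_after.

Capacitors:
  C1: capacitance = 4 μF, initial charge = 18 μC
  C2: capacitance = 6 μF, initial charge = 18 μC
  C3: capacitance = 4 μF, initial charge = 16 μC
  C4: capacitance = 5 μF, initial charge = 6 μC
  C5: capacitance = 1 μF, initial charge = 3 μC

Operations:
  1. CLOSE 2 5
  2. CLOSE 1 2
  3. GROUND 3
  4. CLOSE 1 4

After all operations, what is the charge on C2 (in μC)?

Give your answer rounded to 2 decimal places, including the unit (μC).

Initial: C1(4μF, Q=18μC, V=4.50V), C2(6μF, Q=18μC, V=3.00V), C3(4μF, Q=16μC, V=4.00V), C4(5μF, Q=6μC, V=1.20V), C5(1μF, Q=3μC, V=3.00V)
Op 1: CLOSE 2-5: Q_total=21.00, C_total=7.00, V=3.00; Q2=18.00, Q5=3.00; dissipated=0.000
Op 2: CLOSE 1-2: Q_total=36.00, C_total=10.00, V=3.60; Q1=14.40, Q2=21.60; dissipated=2.700
Op 3: GROUND 3: Q3=0; energy lost=32.000
Op 4: CLOSE 1-4: Q_total=20.40, C_total=9.00, V=2.27; Q1=9.07, Q4=11.33; dissipated=6.400
Final charges: Q1=9.07, Q2=21.60, Q3=0.00, Q4=11.33, Q5=3.00

Answer: 21.60 μC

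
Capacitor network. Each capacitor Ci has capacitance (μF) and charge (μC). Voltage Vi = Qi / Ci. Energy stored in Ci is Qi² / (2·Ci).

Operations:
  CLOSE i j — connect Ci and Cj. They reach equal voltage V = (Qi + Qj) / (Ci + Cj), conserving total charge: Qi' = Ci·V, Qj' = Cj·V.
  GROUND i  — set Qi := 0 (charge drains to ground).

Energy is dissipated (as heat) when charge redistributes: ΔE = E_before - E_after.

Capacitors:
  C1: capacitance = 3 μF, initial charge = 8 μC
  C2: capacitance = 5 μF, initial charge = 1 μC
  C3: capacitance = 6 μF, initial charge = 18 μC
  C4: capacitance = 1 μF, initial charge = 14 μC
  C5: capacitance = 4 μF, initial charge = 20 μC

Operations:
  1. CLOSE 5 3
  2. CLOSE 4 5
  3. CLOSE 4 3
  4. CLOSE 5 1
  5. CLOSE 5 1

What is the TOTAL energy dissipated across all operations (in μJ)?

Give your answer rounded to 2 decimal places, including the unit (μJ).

Initial: C1(3μF, Q=8μC, V=2.67V), C2(5μF, Q=1μC, V=0.20V), C3(6μF, Q=18μC, V=3.00V), C4(1μF, Q=14μC, V=14.00V), C5(4μF, Q=20μC, V=5.00V)
Op 1: CLOSE 5-3: Q_total=38.00, C_total=10.00, V=3.80; Q5=15.20, Q3=22.80; dissipated=4.800
Op 2: CLOSE 4-5: Q_total=29.20, C_total=5.00, V=5.84; Q4=5.84, Q5=23.36; dissipated=41.616
Op 3: CLOSE 4-3: Q_total=28.64, C_total=7.00, V=4.09; Q4=4.09, Q3=24.55; dissipated=1.784
Op 4: CLOSE 5-1: Q_total=31.36, C_total=7.00, V=4.48; Q5=17.92, Q1=13.44; dissipated=8.631
Op 5: CLOSE 5-1: Q_total=31.36, C_total=7.00, V=4.48; Q5=17.92, Q1=13.44; dissipated=0.000
Total dissipated: 56.831 μJ

Answer: 56.83 μJ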